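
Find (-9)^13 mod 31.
By repeated squaring mod 31: (-9)^{1}≡22, (-9)^{2}≡19, (-9)^{4}≡20, (-9)^{8}≡28. Then (-9)^{13} = (-9)^{8+4+1} ≡ 28 × 20 × 22 ≡ 13 mod 31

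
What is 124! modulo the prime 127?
(126)! = (124)! × (125) × (126) ≡ -1 mod 127. So (124)! ≡ -1 × [(126)(125)]^(-1) ≡ 63 mod 127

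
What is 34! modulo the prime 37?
(36)! = (34)! × (35) × (36) ≡ -1 mod 37. So (34)! ≡ -1 × [(36)(35)]^(-1) ≡ 18 mod 37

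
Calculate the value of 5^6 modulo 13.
By repeated squaring mod 13: 5^{1}≡5, 5^{2}≡12, 5^{4}≡1. Then 5^{6} = 5^{4+2} ≡ 1 × 12 ≡ 12 mod 13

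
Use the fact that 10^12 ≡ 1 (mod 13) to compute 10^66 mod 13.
By Fermat: 10^{12} ≡ 1 (mod 13). 66 = 5×12 + 6. So 10^{66} ≡ 10^{6} ≡ 1 (mod 13)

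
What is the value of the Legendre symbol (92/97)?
(92/97) = 92^{48} mod 97 = -1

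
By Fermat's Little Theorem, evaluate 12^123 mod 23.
By Fermat: 12^{22} ≡ 1 (mod 23). 123 = 5×22 + 13. So 12^{123} ≡ 12^{13} ≡ 6 (mod 23)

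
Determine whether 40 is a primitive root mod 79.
40^{39} ≡ 1 mod 79 and 39 < 78, so ord_79(40) = 39 ≠ 78 and 40 is not a primitive root.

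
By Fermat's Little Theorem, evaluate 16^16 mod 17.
By Fermat's Little Theorem, 16^{16} ≡ 1 (mod 17) since 17 is prime and gcd(16, 17) = 1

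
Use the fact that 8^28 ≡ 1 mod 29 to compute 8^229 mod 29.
By Fermat: 8^{28} ≡ 1 mod 29. 229 ≡ 5 mod 28. So 8^{229} ≡ 8^{5} ≡ 27 mod 29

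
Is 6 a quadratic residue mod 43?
By Euler's criterion: 6^{21} ≡ 1 (mod 43). Since this equals 1, 6 is a QR.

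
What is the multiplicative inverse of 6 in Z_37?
Since 37 is prime, by Fermat 6^(-1) ≡ 6^{35} ≡ 31 mod 37. Verify: 6 × 31 = 186 ≡ 1 mod 37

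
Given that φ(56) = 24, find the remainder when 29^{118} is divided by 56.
By Euler: 29^{24} ≡ 1 mod 56 since gcd(29, 56) = 1. 118 = 4×24 + 22. So 29^{118} ≡ 29^{22} ≡ 1 mod 56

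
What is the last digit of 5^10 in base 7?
Using Fermat: 5^{6} ≡ 1 mod 7. 10 ≡ 4 mod 6. So 5^{10} ≡ 5^{4} ≡ 2 mod 7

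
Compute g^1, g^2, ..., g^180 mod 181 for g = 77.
77^1, 77^2, ..., 77^{180} mod 181: [77, 137, 51, 126, 109, 67, 91, 129, 159, 116, 63, 145, 124, 136, 155, 170, 58, 122, 163, 62, 68, 168, 85, 29, 61, 172, 31, 34, 84, 133, 105, 121, 86, 106, 17, 42, 157, 143, 151, 43, 53, 99, 21, 169, 162, 166, 112, 117, 140, 101, 175, 81, 83, 56, 149, 70, 141, 178, 131, 132, 28, 165, 35, 161, 89, 156, 66, 14, 173, 108, 171, 135, 78, 33, 7, 177, 54, 176, 158, 39, 107, 94, 179, 27, 88, 79, 110, 144, 47, 180, 104, 44, 130, 55, 72, 114, 90, 52, 22, 65, 118, 36, 57, 45, 26, 11, 123, 59, 18, 119, 113, 13, 96, 152, 120, 9, 150, 147, 97, 48, 76, 60, 95, 75, 164, 139, 24, 38, 30, 138, 128, 82, 160, 12, 19, 15, 69, 64, 41, 80, 6, 100, 98, 125, 32, 111, 40, 3, 50, 49, 153, 16, 146, 20, 92, 25, 115, 167, 8, 73, 10, 46, 103, 148, 174, 4, 127, 5, 23, 142, 74, 87, 2, 154, 93, 102, 71, 37, 134, 1]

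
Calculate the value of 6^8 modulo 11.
By repeated squaring (mod 11): 6^{1}≡6, 6^{2}≡3, 6^{4}≡9, 6^{8}≡4. So 6^{8} ≡ 4 (mod 11)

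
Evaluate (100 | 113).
(100/113) = 100^{56} mod 113 = 1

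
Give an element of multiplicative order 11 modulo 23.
2 has order 11 mod 23 since 2^{11} ≡ 1 (mod 23) and no smaller power works.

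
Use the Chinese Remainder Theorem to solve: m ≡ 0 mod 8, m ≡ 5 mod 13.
M = 8 × 13 = 104. M₁ = 13, y₁ ≡ 5 mod 8. M₂ = 8, y₂ ≡ 5 mod 13. m = 0×13×5 + 5×8×5 ≡ 96 mod 104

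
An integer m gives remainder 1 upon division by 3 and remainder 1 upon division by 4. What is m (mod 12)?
M = 3 × 4 = 12. M₁ = 4, y₁ ≡ 1 (mod 3). M₂ = 3, y₂ ≡ 3 (mod 4). m = 1×4×1 + 1×3×3 ≡ 1 (mod 12)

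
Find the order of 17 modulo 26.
Powers of 17 mod 26: 17^1≡17, 17^2≡3, 17^3≡25, 17^4≡9, 17^5≡23, 17^6≡1. Order = 6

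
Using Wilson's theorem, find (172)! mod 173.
By Wilson's theorem, (172)! ≡ -1 ≡ 172 (mod 173)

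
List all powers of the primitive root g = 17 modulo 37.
17^1, 17^2, ..., 17^{36} mod 37: [17, 30, 29, 12, 19, 27, 15, 33, 6, 28, 32, 26, 35, 3, 14, 16, 13, 36, 20, 7, 8, 25, 18, 10, 22, 4, 31, 9, 5, 11, 2, 34, 23, 21, 24, 1]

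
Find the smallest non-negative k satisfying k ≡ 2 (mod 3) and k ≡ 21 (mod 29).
M = 3 × 29 = 87. M₁ = 29, y₁ ≡ 2 (mod 3). M₂ = 3, y₂ ≡ 10 (mod 29). k = 2×29×2 + 21×3×10 ≡ 50 (mod 87)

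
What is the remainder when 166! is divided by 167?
By Wilson's theorem, (166)! ≡ -1 ≡ 166 mod 167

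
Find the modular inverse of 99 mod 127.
Since 127 is prime, by Fermat 99^(-1) ≡ 99^{125} ≡ 68 (mod 127). Verify: 99 × 68 = 6732 ≡ 1 (mod 127)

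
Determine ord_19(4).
Powers of 4 mod 19: 4^1≡4, 4^2≡16, 4^3≡7, 4^4≡9, 4^5≡17, 4^6≡11, 4^7≡6, 4^8≡5, 4^9≡1. ord_19(4) = 9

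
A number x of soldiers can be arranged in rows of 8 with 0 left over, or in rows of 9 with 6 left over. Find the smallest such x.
M = 8 × 9 = 72. M₁ = 9, y₁ ≡ 1 (mod 8). M₂ = 8, y₂ ≡ 8 (mod 9). x = 0×9×1 + 6×8×8 ≡ 24 (mod 72)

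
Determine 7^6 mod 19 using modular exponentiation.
By repeated squaring (mod 19): 7^{1}≡7, 7^{2}≡11, 7^{4}≡7. Then 7^{6} = 7^{4+2} ≡ 7 × 11 ≡ 1 (mod 19)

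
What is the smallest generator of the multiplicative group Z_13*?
g = 2. Powers: [2, 4, 8, 3, 6, 12, 11, ...] generates all 12 non-zero residues.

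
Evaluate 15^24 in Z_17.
Using Fermat: 15^{16} ≡ 1 (mod 17). 24 ≡ 8 (mod 16). So 15^{24} ≡ 15^{8} ≡ 1 (mod 17)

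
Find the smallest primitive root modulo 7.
g = 3. For each prime q|6: 3^{3}≡6, 3^{2}≡2, none ≡ 1, so ord_7(3) = 6 and 3 is a primitive root.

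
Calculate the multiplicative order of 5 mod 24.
Powers of 5 mod 24: 5^1≡5, 5^2≡1. ord_24(5) = 2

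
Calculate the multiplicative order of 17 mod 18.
Powers of 17 mod 18: 17^1≡17, 17^2≡1. ord_18(17) = 2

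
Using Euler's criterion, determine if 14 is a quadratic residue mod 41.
By Euler's criterion: 14^{20} ≡ 40 mod 41. Since this equals -1 (≡ 40), 14 is not a QR.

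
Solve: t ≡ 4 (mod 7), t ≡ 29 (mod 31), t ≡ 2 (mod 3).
M = 7 × 31 × 3 = 651. M₁ = 93, y₁ ≡ 4 (mod 7). M₂ = 21, y₂ ≡ 3 (mod 31). M₃ = 217, y₃ ≡ 1 (mod 3). t = 4×93×4 + 29×21×3 + 2×217×1 ≡ 494 (mod 651)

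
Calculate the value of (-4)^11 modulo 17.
By repeated squaring (mod 17): (-4)^{1}≡13, (-4)^{2}≡16, (-4)^{4}≡1, (-4)^{8}≡1. Then (-4)^{11} = (-4)^{8+2+1} ≡ 1 × 16 × 13 ≡ 4 (mod 17)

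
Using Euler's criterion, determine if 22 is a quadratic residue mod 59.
By Euler's criterion: 22^{29} ≡ 1 mod 59. Since this equals 1, 22 is a QR.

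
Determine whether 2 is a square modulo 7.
By Euler's criterion: 2^{3} ≡ 1 (mod 7). Since this equals 1, 2 is a QR.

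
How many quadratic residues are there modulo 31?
The squaring map on Z_31* is 2-to-1, so there are (30)/2 = 15 QRs.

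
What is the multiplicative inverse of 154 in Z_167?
Since 167 is prime, by Fermat 154^(-1) ≡ 154^{165} ≡ 77 (mod 167). Verify: 154 × 77 = 11858 ≡ 1 (mod 167)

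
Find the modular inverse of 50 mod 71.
Since 71 is prime, by Fermat 50^(-1) ≡ 50^{69} ≡ 27 (mod 71). Verify: 50 × 27 = 1350 ≡ 1 (mod 71)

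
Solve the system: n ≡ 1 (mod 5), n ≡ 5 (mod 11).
M = 5 × 11 = 55. M₁ = 11, y₁ ≡ 1 (mod 5). M₂ = 5, y₂ ≡ 9 (mod 11). n = 1×11×1 + 5×5×9 ≡ 16 (mod 55)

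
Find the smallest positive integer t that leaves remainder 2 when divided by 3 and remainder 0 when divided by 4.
M = 3 × 4 = 12. M₁ = 4, y₁ ≡ 1 (mod 3). M₂ = 3, y₂ ≡ 3 (mod 4). t = 2×4×1 + 0×3×3 ≡ 8 (mod 12)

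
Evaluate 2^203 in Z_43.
Using Fermat: 2^{42} ≡ 1 mod 43. 203 ≡ 35 mod 42. So 2^{203} ≡ 2^{35} ≡ 42 mod 43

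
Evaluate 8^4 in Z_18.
8^{4} = 4096 ≡ 10 (mod 18)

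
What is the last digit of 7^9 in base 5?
Using Fermat: 7^{4} ≡ 1 mod 5. 9 ≡ 1 mod 4. So 7^{9} ≡ 7^{1} ≡ 2 mod 5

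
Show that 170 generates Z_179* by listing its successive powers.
170^1, 170^2, ..., 170^{178} mod 179: [170, 81, 166, 117, 21, 169, 90, 85, 130, 83, 148, 100, 174, 45, 132, 65, 131, 74, 50, 87, 112, 66, 122, 155, 37, 25, 133, 56, 33, 61, 167, 108, 102, 156, 28, 106, 120, 173, 54, 51, 78, 14, 53, 60, 176, 27, 115, 39, 7, 116, 30, 88, 103, 147, 109, 93, 58, 15, 44, 141, 163, 144, 136, 29, 97, 22, 160, 171, 72, 68, 104, 138, 11, 80, 175, 36, 34, 52, 69, 95, 40, 177, 18, 17, 26, 124, 137, 20, 178, 9, 98, 13, 62, 158, 10, 89, 94, 49, 96, 31, 79, 5, 134, 47, 114, 48, 105, 129, 92, 67, 113, 57, 24, 142, 154, 46, 123, 146, 118, 12, 71, 77, 23, 151, 73, 59, 6, 125, 128, 101, 165, 126, 119, 3, 152, 64, 140, 172, 63, 149, 91, 76, 32, 70, 86, 121, 164, 135, 38, 16, 35, 43, 150, 82, 157, 19, 8, 107, 111, 75, 41, 168, 99, 4, 143, 145, 127, 110, 84, 139, 2, 161, 162, 153, 55, 42, 159, 1]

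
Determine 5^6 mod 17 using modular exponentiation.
By repeated squaring (mod 17): 5^{1}≡5, 5^{2}≡8, 5^{4}≡13. Then 5^{6} = 5^{4+2} ≡ 13 × 8 ≡ 2 (mod 17)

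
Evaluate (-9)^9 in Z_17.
By repeated squaring (mod 17): (-9)^{1}≡8, (-9)^{2}≡13, (-9)^{4}≡16, (-9)^{8}≡1. Then (-9)^{9} = (-9)^{8+1} ≡ 1 × 8 ≡ 8 (mod 17)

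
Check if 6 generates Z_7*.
6^{2} ≡ 1 mod 7 and 2 < 6, so ord_7(6) = 2 ≠ 6 and 6 is not a primitive root.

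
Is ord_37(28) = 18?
Powers of 28 mod 37: 28^1≡28, 28^2≡7, 28^3≡11, 28^4≡12, 28^5≡3, 28^6≡10, 28^7≡21, 28^8≡33, 28^9≡36, 28^10≡9, 28^11≡30, 28^12≡26, 28^13≡25, 28^14≡34, 28^15≡27, 28^16≡16, 28^17≡4, 28^18≡1. First k with 28^k≡1 is k=18. Yes, ord_37(28) = 18.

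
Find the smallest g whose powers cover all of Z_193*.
g = 5. For each prime q|192: 5^{96}≡192, 5^{64}≡84, none ≡ 1, so ord_193(5) = 192 and 5 is a primitive root.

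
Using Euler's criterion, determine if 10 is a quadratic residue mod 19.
By Euler's criterion: 10^{9} ≡ 18 mod 19. Since this equals -1 (≡ 18), 10 is not a QR.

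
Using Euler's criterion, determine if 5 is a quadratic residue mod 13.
By Euler's criterion: 5^{6} ≡ 12 mod 13. Since this equals -1 (≡ 12), 5 is not a QR.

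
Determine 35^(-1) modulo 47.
Since 47 is prime, by Fermat 35^(-1) ≡ 35^{45} ≡ 43 mod 47. Verify: 35 × 43 = 1505 ≡ 1 mod 47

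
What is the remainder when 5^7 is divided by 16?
By repeated squaring mod 16: 5^{1}≡5, 5^{2}≡9, 5^{4}≡1. Then 5^{7} = 5^{4+2+1} ≡ 1 × 9 × 5 ≡ 13 mod 16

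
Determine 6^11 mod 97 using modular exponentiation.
By repeated squaring mod 97: 6^{1}≡6, 6^{2}≡36, 6^{4}≡35, 6^{8}≡61. Then 6^{11} = 6^{8+2+1} ≡ 61 × 36 × 6 ≡ 81 mod 97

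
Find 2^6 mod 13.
By repeated squaring mod 13: 2^{1}≡2, 2^{2}≡4, 2^{4}≡3. Then 2^{6} = 2^{4+2} ≡ 3 × 4 ≡ 12 mod 13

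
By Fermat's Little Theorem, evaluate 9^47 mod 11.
By Fermat: 9^{10} ≡ 1 mod 11. 47 = 4×10 + 7. So 9^{47} ≡ 9^{7} ≡ 4 mod 11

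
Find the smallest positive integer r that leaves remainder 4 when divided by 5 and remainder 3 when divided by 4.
M = 5 × 4 = 20. M₁ = 4, y₁ ≡ 4 mod 5. M₂ = 5, y₂ ≡ 1 mod 4. r = 4×4×4 + 3×5×1 ≡ 19 mod 20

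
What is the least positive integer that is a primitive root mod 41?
g = 6. For each prime q|40: 6^{20}≡40, 6^{8}≡10, none ≡ 1, so ord_41(6) = 40 and 6 is a primitive root.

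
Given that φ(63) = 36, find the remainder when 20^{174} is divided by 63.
By Euler: 20^{36} ≡ 1 mod 63 since gcd(20, 63) = 1. 174 = 4×36 + 30. So 20^{174} ≡ 20^{30} ≡ 1 mod 63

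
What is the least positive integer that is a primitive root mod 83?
g = 2. Powers: [2, 4, 8, 16, 32, 64, 45, 7, 14, 28, ...] generates all 82 non-zero residues.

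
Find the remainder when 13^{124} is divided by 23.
By Fermat: 13^{22} ≡ 1 mod 23. 124 = 5×22 + 14. So 13^{124} ≡ 13^{14} ≡ 12 mod 23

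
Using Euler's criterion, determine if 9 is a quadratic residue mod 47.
By Euler's criterion: 9^{23} ≡ 1 (mod 47). Since this equals 1, 9 is a QR.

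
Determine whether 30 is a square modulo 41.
By Euler's criterion: 30^{20} ≡ 40 (mod 41). Since this equals -1 (≡ 40), 30 is not a QR.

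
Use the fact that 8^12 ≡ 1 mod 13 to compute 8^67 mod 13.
By Fermat: 8^{12} ≡ 1 mod 13. 67 = 5×12 + 7. So 8^{67} ≡ 8^{7} ≡ 5 mod 13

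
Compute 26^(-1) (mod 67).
Since 67 is prime, by Fermat 26^(-1) ≡ 26^{65} ≡ 49 (mod 67). Verify: 26 × 49 = 1274 ≡ 1 (mod 67)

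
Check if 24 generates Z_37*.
ord_37(24) divides 36. For each prime q|36: 24^{18}≡36, 24^{12}≡10, none ≡ 1. So 24 has order 36 and is a primitive root mod 37.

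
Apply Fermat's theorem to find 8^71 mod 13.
By Fermat: 8^{12} ≡ 1 mod 13. 71 = 5×12 + 11. So 8^{71} ≡ 8^{11} ≡ 5 mod 13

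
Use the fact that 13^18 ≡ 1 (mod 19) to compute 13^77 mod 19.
By Fermat: 13^{18} ≡ 1 (mod 19). 77 = 4×18 + 5. So 13^{77} ≡ 13^{5} ≡ 14 (mod 19)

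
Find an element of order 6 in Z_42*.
5 has order 6 mod 42 since 5^{6} ≡ 1 (mod 42) and no smaller power works.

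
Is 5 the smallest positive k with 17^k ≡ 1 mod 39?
Powers of 17 mod 39: 17^1≡17, 17^2≡16, 17^3≡38, 17^4≡22, 17^5≡23, 17^6≡1. 17^5≡23≢1, so ord ≠ 5. No, the actual order is 6.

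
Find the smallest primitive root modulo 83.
g = 2. Powers: [2, 4, 8, 16, 32, 64, 45, 7, 14, 28, ...] generates all 82 non-zero residues.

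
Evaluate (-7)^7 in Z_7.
By repeated squaring (mod 7): (-7)^{1}≡0, (-7)^{2}≡0, (-7)^{4}≡0. Then (-7)^{7} = (-7)^{4+2+1} ≡ 0 × 0 × 0 ≡ 0 (mod 7)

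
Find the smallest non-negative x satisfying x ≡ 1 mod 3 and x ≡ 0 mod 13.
M = 3 × 13 = 39. M₁ = 13, y₁ ≡ 1 mod 3. M₂ = 3, y₂ ≡ 9 mod 13. x = 1×13×1 + 0×3×9 ≡ 13 mod 39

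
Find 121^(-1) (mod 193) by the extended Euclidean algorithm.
Extended GCD: 121(67) + 193(-42) = 1. So 121^(-1) ≡ 67 (mod 193). Verify: 121 × 67 = 8107 ≡ 1 (mod 193)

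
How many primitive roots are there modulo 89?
There are φ(89-1) = φ(88) = 40 primitive roots modulo 89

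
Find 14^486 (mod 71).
Using Fermat: 14^{70} ≡ 1 (mod 71). 486 ≡ 66 (mod 70). So 14^{486} ≡ 14^{66} ≡ 57 (mod 71)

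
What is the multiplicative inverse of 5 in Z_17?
Since 17 is prime, by Fermat 5^(-1) ≡ 5^{15} ≡ 7 mod 17. Verify: 5 × 7 = 35 ≡ 1 mod 17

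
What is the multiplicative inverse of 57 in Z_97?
Since 97 is prime, by Fermat 57^(-1) ≡ 57^{95} ≡ 80 mod 97. Verify: 57 × 80 = 4560 ≡ 1 mod 97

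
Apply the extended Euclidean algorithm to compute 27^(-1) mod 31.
Extended GCD: 27(-8) + 31(7) = 1. So 27^(-1) ≡ -8 ≡ 23 (mod 31). Verify: 27 × 23 = 621 ≡ 1 (mod 31)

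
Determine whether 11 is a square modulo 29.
By Euler's criterion: 11^{14} ≡ 28 mod 29. Since this equals -1 (≡ 28), 11 is not a QR.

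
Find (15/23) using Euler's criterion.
(15/23) = 15^{11} mod 23 = -1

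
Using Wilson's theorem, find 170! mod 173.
(172)! = (170)! × (171) × (172) ≡ -1 (mod 173). So (170)! ≡ -1 × [(172)(171)]^(-1) ≡ 86 (mod 173)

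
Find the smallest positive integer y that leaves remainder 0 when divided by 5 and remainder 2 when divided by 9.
M = 5 × 9 = 45. M₁ = 9, y₁ ≡ 4 mod 5. M₂ = 5, y₂ ≡ 2 mod 9. y = 0×9×4 + 2×5×2 ≡ 20 mod 45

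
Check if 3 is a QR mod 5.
By Euler's criterion: 3^{2} ≡ 4 mod 5. Since this equals -1 (≡ 4), 3 is not a QR.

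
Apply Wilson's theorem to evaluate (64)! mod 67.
(66)! = (64)! × (65) × (66) ≡ -1 (mod 67). So (64)! ≡ -1 × [(66)(65)]^(-1) ≡ 33 (mod 67)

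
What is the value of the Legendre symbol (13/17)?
(13/17) = 13^{8} mod 17 = 1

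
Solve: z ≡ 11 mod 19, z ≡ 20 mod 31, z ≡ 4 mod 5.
M = 19 × 31 × 5 = 2945. M₁ = 155, y₁ ≡ 13 mod 19. M₂ = 95, y₂ ≡ 16 mod 31. M₃ = 589, y₃ ≡ 4 mod 5. z = 11×155×13 + 20×95×16 + 4×589×4 ≡ 144 mod 2945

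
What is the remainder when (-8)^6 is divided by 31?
By repeated squaring mod 31: (-8)^{1}≡23, (-8)^{2}≡2, (-8)^{4}≡4. Then (-8)^{6} = (-8)^{4+2} ≡ 4 × 2 ≡ 8 mod 31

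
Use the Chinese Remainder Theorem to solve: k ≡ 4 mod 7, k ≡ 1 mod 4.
M = 7 × 4 = 28. M₁ = 4, y₁ ≡ 2 mod 7. M₂ = 7, y₂ ≡ 3 mod 4. k = 4×4×2 + 1×7×3 ≡ 25 mod 28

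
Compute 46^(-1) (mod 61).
Since 61 is prime, by Fermat 46^(-1) ≡ 46^{59} ≡ 4 (mod 61). Verify: 46 × 4 = 184 ≡ 1 (mod 61)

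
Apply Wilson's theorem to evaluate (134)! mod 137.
(136)! = (134)! × (135) × (136) ≡ -1 mod 137. So (134)! ≡ -1 × [(136)(135)]^(-1) ≡ 68 mod 137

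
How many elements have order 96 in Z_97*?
Number of primitive roots mod 97 = φ(p-1) = φ(96) = 32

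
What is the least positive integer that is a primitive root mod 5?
g = 2. Powers: [2, 4, 3, 1] generates all 4 non-zero residues.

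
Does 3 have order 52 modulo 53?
ord_53(3) divides 52. For each prime q|52: 3^{26}≡52, 3^{4}≡28, none ≡ 1. So 3 has order 52 and is a primitive root mod 53.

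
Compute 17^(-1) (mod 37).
Since 37 is prime, by Fermat 17^(-1) ≡ 17^{35} ≡ 24 (mod 37). Verify: 17 × 24 = 408 ≡ 1 (mod 37)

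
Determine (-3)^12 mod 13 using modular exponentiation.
Using Fermat: (-3)^{12} ≡ 1 (mod 13). 12 ≡ 0 (mod 12). So (-3)^{12} ≡ (-3)^{0} ≡ 1 (mod 13)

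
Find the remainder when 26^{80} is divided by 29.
By Fermat: 26^{28} ≡ 1 mod 29. 80 = 2×28 + 24. So 26^{80} ≡ 26^{24} ≡ 24 mod 29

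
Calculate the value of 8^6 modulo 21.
By repeated squaring mod 21: 8^{1}≡8, 8^{2}≡1, 8^{4}≡1. Then 8^{6} = 8^{4+2} ≡ 1 × 1 ≡ 1 mod 21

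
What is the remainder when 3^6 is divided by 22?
By repeated squaring mod 22: 3^{1}≡3, 3^{2}≡9, 3^{4}≡15. Then 3^{6} = 3^{4+2} ≡ 15 × 9 ≡ 3 mod 22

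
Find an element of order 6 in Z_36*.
5 has order 6 mod 36 since 5^{6} ≡ 1 (mod 36) and no smaller power works.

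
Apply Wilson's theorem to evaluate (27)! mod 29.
(28)! = (27)! × (28) ≡ -1 (mod 29). So (27)! ≡ -1 × (28)^(-1) ≡ (-1)×(-1) = 1 (mod 29)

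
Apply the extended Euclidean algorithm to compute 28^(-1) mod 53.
Extended GCD: 28(-17) + 53(9) = 1. So 28^(-1) ≡ -17 ≡ 36 (mod 53). Verify: 28 × 36 = 1008 ≡ 1 (mod 53)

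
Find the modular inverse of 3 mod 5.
Since 5 is prime, by Fermat 3^(-1) ≡ 3^{3} ≡ 2 mod 5. Verify: 3 × 2 = 6 ≡ 1 mod 5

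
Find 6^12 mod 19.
By repeated squaring mod 19: 6^{1}≡6, 6^{2}≡17, 6^{4}≡4, 6^{8}≡16. Then 6^{12} = 6^{8+4} ≡ 16 × 4 ≡ 7 mod 19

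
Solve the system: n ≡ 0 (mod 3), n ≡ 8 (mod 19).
M = 3 × 19 = 57. M₁ = 19, y₁ ≡ 1 (mod 3). M₂ = 3, y₂ ≡ 13 (mod 19). n = 0×19×1 + 8×3×13 ≡ 27 (mod 57)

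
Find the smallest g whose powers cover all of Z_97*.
g = 5. Powers: [5, 25, 28, 43, 21, 8, 40, 6, ...] generates all 96 non-zero residues.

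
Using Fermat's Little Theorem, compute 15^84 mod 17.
By Fermat: 15^{16} ≡ 1 mod 17. 84 = 5×16 + 4. So 15^{84} ≡ 15^{4} ≡ 16 mod 17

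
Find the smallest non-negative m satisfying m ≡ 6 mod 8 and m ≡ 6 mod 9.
M = 8 × 9 = 72. M₁ = 9, y₁ ≡ 1 mod 8. M₂ = 8, y₂ ≡ 8 mod 9. m = 6×9×1 + 6×8×8 ≡ 6 mod 72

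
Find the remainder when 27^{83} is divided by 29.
By Fermat: 27^{28} ≡ 1 mod 29. 83 = 2×28 + 27. So 27^{83} ≡ 27^{27} ≡ 14 mod 29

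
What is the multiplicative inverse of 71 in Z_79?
Since 79 is prime, by Fermat 71^(-1) ≡ 71^{77} ≡ 69 (mod 79). Verify: 71 × 69 = 4899 ≡ 1 (mod 79)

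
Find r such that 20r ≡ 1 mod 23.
Since 23 is prime, by Fermat 20^(-1) ≡ 20^{21} ≡ 15 mod 23. Verify: 20 × 15 = 300 ≡ 1 mod 23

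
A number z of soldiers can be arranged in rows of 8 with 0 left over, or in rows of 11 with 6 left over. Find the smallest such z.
M = 8 × 11 = 88. M₁ = 11, y₁ ≡ 3 (mod 8). M₂ = 8, y₂ ≡ 7 (mod 11). z = 0×11×3 + 6×8×7 ≡ 72 (mod 88)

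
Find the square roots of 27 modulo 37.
The square roots of 27 mod 37 are 8 and 29. Verify: 8² = 64 ≡ 27 (mod 37)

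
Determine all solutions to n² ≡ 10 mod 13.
The square roots of 10 mod 13 are 7 and 6. Verify: 7² = 49 ≡ 10 mod 13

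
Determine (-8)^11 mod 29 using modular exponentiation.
By repeated squaring mod 29: (-8)^{1}≡21, (-8)^{2}≡6, (-8)^{4}≡7, (-8)^{8}≡20. Then (-8)^{11} = (-8)^{8+2+1} ≡ 20 × 6 × 21 ≡ 26 mod 29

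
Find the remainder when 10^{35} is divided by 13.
By Fermat: 10^{12} ≡ 1 mod 13. 35 = 2×12 + 11. So 10^{35} ≡ 10^{11} ≡ 4 mod 13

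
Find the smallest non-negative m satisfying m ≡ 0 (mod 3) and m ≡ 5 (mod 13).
M = 3 × 13 = 39. M₁ = 13, y₁ ≡ 1 (mod 3). M₂ = 3, y₂ ≡ 9 (mod 13). m = 0×13×1 + 5×3×9 ≡ 18 (mod 39)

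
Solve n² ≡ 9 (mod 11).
The square roots of 9 mod 11 are 3 and 8. Verify: 3² = 9 ≡ 9 (mod 11)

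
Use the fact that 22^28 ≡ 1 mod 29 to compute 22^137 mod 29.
By Fermat: 22^{28} ≡ 1 mod 29. 137 = 4×28 + 25. So 22^{137} ≡ 22^{25} ≡ 6 mod 29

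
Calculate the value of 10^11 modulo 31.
By repeated squaring (mod 31): 10^{1}≡10, 10^{2}≡7, 10^{4}≡18, 10^{8}≡14. Then 10^{11} = 10^{8+2+1} ≡ 14 × 7 × 10 ≡ 19 (mod 31)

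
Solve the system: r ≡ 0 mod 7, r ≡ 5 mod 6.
M = 7 × 6 = 42. M₁ = 6, y₁ ≡ 6 mod 7. M₂ = 7, y₂ ≡ 1 mod 6. r = 0×6×6 + 5×7×1 ≡ 35 mod 42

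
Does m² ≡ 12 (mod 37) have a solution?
By Euler's criterion: 12^{18} ≡ 1 (mod 37). Since this equals 1, 12 is a QR.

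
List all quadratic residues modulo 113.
Squares in Z_113*: {1, 2, 4, 7, 8, 9, 11, 13, 14, 15, 16, 18, 22, 25, 26, 28, 30, 31, 32, 36, 41, 44, 49, 50, 51, 52, 53, 56, 57, 60, 61, 62, 63, 64, 69, 72, 77, 81, 82, 83, 85, 87, 88, 91, 95, 97, 98, 99, 100, 102, 104, 105, 106, 109, 111, 112}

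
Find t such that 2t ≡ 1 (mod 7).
Since 7 is prime, by Fermat 2^(-1) ≡ 2^{5} ≡ 4 (mod 7). Verify: 2 × 4 = 8 ≡ 1 (mod 7)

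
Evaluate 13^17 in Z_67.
By repeated squaring (mod 67): 13^{1}≡13, 13^{2}≡35, 13^{4}≡19, 13^{8}≡26, 13^{16}≡6. Then 13^{17} = 13^{16+1} ≡ 6 × 13 ≡ 11 (mod 67)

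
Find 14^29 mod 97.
By repeated squaring mod 97: 14^{1}≡14, 14^{2}≡2, 14^{4}≡4, 14^{8}≡16, 14^{16}≡62. Then 14^{29} = 14^{16+8+4+1} ≡ 62 × 16 × 4 × 14 ≡ 68 mod 97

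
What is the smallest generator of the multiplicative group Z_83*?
g = 2. Powers: [2, 4, 8, 16, 32, 64, 45, 7, 14, 28, ...] generates all 82 non-zero residues.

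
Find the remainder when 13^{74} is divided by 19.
By Fermat: 13^{18} ≡ 1 mod 19. 74 = 4×18 + 2. So 13^{74} ≡ 13^{2} ≡ 17 mod 19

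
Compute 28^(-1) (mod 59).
Since 59 is prime, by Fermat 28^(-1) ≡ 28^{57} ≡ 19 (mod 59). Verify: 28 × 19 = 532 ≡ 1 (mod 59)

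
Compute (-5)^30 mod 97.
By repeated squaring (mod 97): (-5)^{1}≡92, (-5)^{2}≡25, (-5)^{4}≡43, (-5)^{8}≡6, (-5)^{16}≡36. Then (-5)^{30} = (-5)^{16+8+4+2} ≡ 36 × 6 × 43 × 25 ≡ 79 (mod 97)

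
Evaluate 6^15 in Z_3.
By repeated squaring mod 3: 6^{1}≡0, 6^{2}≡0, 6^{4}≡0, 6^{8}≡0. Then 6^{15} = 6^{8+4+2+1} ≡ 0 × 0 × 0 × 0 ≡ 0 mod 3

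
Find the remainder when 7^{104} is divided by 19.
By Fermat: 7^{18} ≡ 1 (mod 19). 104 = 5×18 + 14. So 7^{104} ≡ 7^{14} ≡ 11 (mod 19)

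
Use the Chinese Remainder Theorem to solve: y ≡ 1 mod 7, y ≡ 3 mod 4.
M = 7 × 4 = 28. M₁ = 4, y₁ ≡ 2 mod 7. M₂ = 7, y₂ ≡ 3 mod 4. y = 1×4×2 + 3×7×3 ≡ 15 mod 28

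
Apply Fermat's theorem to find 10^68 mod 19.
By Fermat: 10^{18} ≡ 1 mod 19. 68 = 3×18 + 14. So 10^{68} ≡ 10^{14} ≡ 16 mod 19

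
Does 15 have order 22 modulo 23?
ord_23(15) divides 22. For each prime q|22: 15^{11}≡22, 15^{2}≡18, none ≡ 1. So 15 has order 22 and is a primitive root mod 23.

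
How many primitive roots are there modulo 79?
Number of primitive roots mod 79 = φ(p-1) = φ(78) = 24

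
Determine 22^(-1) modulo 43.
Since 43 is prime, by Fermat 22^(-1) ≡ 22^{41} ≡ 2 mod 43. Verify: 22 × 2 = 44 ≡ 1 mod 43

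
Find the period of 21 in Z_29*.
Powers of 21 mod 29: 21^1≡21, 21^2≡6, 21^3≡10, 21^4≡7, 21^5≡2, 21^6≡13, 21^7≡12, 21^8≡20, 21^9≡14, 21^10≡4, 21^11≡26, 21^12≡24, 21^13≡11, 21^14≡28, 21^15≡8, 21^16≡23, 21^17≡19, 21^18≡22, 21^19≡27, 21^20≡16, 21^21≡17, 21^22≡9, 21^23≡15, 21^24≡25, 21^25≡3, 21^26≡5, 21^27≡18, 21^28≡1. ord_29(21) = 28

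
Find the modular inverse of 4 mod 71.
Since 71 is prime, by Fermat 4^(-1) ≡ 4^{69} ≡ 18 (mod 71). Verify: 4 × 18 = 72 ≡ 1 (mod 71)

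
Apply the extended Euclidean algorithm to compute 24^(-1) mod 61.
Extended GCD: 24(28) + 61(-11) = 1. So 24^(-1) ≡ 28 mod 61. Verify: 24 × 28 = 672 ≡ 1 mod 61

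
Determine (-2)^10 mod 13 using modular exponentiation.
By repeated squaring mod 13: (-2)^{1}≡11, (-2)^{2}≡4, (-2)^{4}≡3, (-2)^{8}≡9. Then (-2)^{10} = (-2)^{8+2} ≡ 9 × 4 ≡ 10 mod 13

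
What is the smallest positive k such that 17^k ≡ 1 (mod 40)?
Powers of 17 mod 40: 17^1≡17, 17^2≡9, 17^3≡33, 17^4≡1. Order = 4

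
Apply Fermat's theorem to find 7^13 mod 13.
By Fermat: 7^{12} ≡ 1 mod 13. So 7^{13} = 7^{12} · 7^{1} ≡ 7^{1} ≡ 7 mod 13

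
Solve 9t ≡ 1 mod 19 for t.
Since 19 is prime, by Fermat 9^(-1) ≡ 9^{17} ≡ 17 mod 19. Verify: 9 × 17 = 153 ≡ 1 mod 19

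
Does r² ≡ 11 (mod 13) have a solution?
By Euler's criterion: 11^{6} ≡ 12 (mod 13). Since this equals -1 (≡ 12), 11 is not a QR.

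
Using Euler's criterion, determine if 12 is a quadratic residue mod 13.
By Euler's criterion: 12^{6} ≡ 1 mod 13. Since this equals 1, 12 is a QR.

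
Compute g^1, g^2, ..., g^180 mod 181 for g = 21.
21^1, 21^2, ..., 21^{180} mod 181: [21, 79, 30, 87, 17, 176, 76, 148, 31, 108, 96, 25, 163, 165, 26, 3, 63, 56, 90, 80, 51, 166, 47, 82, 93, 143, 107, 75, 127, 133, 78, 9, 8, 168, 89, 59, 153, 136, 141, 65, 98, 67, 140, 44, 19, 37, 53, 27, 24, 142, 86, 177, 97, 46, 61, 14, 113, 20, 58, 132, 57, 111, 159, 81, 72, 64, 77, 169, 110, 138, 2, 42, 158, 60, 174, 34, 171, 152, 115, 62, 35, 11, 50, 145, 149, 52, 6, 126, 112, 180, 160, 102, 151, 94, 164, 5, 105, 33, 150, 73, 85, 156, 18, 16, 155, 178, 118, 125, 91, 101, 130, 15, 134, 99, 88, 38, 74, 106, 54, 48, 103, 172, 173, 13, 92, 122, 28, 45, 40, 116, 83, 114, 41, 137, 162, 144, 128, 154, 157, 39, 95, 4, 84, 135, 120, 167, 68, 161, 123, 49, 124, 70, 22, 100, 109, 117, 104, 12, 71, 43, 179, 139, 23, 121, 7, 147, 10, 29, 66, 119, 146, 170, 131, 36, 32, 129, 175, 55, 69, 1]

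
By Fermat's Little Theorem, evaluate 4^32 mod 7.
By Fermat: 4^{6} ≡ 1 mod 7. 32 = 5×6 + 2. So 4^{32} ≡ 4^{2} ≡ 2 mod 7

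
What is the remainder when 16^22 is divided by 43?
By repeated squaring (mod 43): 16^{1}≡16, 16^{2}≡41, 16^{4}≡4, 16^{8}≡16, 16^{16}≡41. Then 16^{22} = 16^{16+4+2} ≡ 41 × 4 × 41 ≡ 16 (mod 43)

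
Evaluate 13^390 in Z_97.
Using Fermat: 13^{96} ≡ 1 mod 97. 390 ≡ 6 mod 96. So 13^{390} ≡ 13^{6} ≡ 89 mod 97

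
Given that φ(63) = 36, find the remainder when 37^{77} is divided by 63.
By Euler: 37^{36} ≡ 1 (mod 63) since gcd(37, 63) = 1. 77 = 2×36 + 5. So 37^{77} ≡ 37^{5} ≡ 46 (mod 63)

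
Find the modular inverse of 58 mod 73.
Since 73 is prime, by Fermat 58^(-1) ≡ 58^{71} ≡ 34 mod 73. Verify: 58 × 34 = 1972 ≡ 1 mod 73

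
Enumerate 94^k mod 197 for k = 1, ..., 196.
94^1, 94^2, ..., 94^{196} mod 197: [94, 168, 32, 53, 57, 39, 120, 51, 66, 97, 56, 142, 149, 19, 13, 40, 17, 22, 98, 150, 113, 181, 72, 70, 79, 137, 73, 164, 50, 169, 126, 24, 89, 92, 177, 90, 186, 148, 122, 42, 8, 161, 162, 59, 30, 62, 115, 172, 14, 134, 185, 54, 151, 10, 152, 104, 123, 136, 176, 193, 18, 116, 69, 182, 166, 41, 111, 190, 130, 6, 170, 23, 192, 121, 145, 37, 129, 109, 2, 188, 139, 64, 106, 114, 78, 43, 102, 132, 194, 112, 87, 101, 38, 26, 80, 34, 44, 196, 103, 29, 165, 144, 140, 158, 77, 146, 131, 100, 141, 55, 48, 178, 184, 157, 180, 175, 99, 47, 84, 16, 125, 127, 118, 60, 124, 33, 147, 28, 71, 173, 108, 105, 20, 107, 11, 49, 75, 155, 189, 36, 35, 138, 167, 135, 82, 25, 183, 63, 12, 143, 46, 187, 45, 93, 74, 61, 21, 4, 179, 81, 128, 15, 31, 156, 86, 7, 67, 191, 27, 174, 5, 76, 52, 160, 68, 88, 195, 9, 58, 133, 91, 83, 119, 154, 95, 65, 3, 85, 110, 96, 159, 171, 117, 163, 153, 1]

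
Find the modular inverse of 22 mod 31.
Since 31 is prime, by Fermat 22^(-1) ≡ 22^{29} ≡ 24 (mod 31). Verify: 22 × 24 = 528 ≡ 1 (mod 31)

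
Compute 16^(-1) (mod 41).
Since 41 is prime, by Fermat 16^(-1) ≡ 16^{39} ≡ 18 (mod 41). Verify: 16 × 18 = 288 ≡ 1 (mod 41)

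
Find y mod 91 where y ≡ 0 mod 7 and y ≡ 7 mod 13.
M = 7 × 13 = 91. M₁ = 13, y₁ ≡ 6 mod 7. M₂ = 7, y₂ ≡ 2 mod 13. y = 0×13×6 + 7×7×2 ≡ 7 mod 91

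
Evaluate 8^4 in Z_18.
8^{4} = 4096 ≡ 10 (mod 18)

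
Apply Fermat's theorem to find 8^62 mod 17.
By Fermat: 8^{16} ≡ 1 mod 17. 62 = 3×16 + 14. So 8^{62} ≡ 8^{14} ≡ 4 mod 17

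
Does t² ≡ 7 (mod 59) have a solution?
By Euler's criterion: 7^{29} ≡ 1 (mod 59). Since this equals 1, 7 is a QR.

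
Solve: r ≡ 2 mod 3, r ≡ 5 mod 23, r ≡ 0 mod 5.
M = 3 × 23 × 5 = 345. M₁ = 115, y₁ ≡ 1 mod 3. M₂ = 15, y₂ ≡ 20 mod 23. M₃ = 69, y₃ ≡ 4 mod 5. r = 2×115×1 + 5×15×20 + 0×69×4 ≡ 5 mod 345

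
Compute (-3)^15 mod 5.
Using Fermat: (-3)^{4} ≡ 1 (mod 5). 15 ≡ 3 (mod 4). So (-3)^{15} ≡ (-3)^{3} ≡ 3 (mod 5)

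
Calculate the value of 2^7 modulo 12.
By repeated squaring (mod 12): 2^{1}≡2, 2^{2}≡4, 2^{4}≡4. Then 2^{7} = 2^{4+2+1} ≡ 4 × 4 × 2 ≡ 8 (mod 12)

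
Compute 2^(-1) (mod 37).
Since 37 is prime, by Fermat 2^(-1) ≡ 2^{35} ≡ 19 (mod 37). Verify: 2 × 19 = 38 ≡ 1 (mod 37)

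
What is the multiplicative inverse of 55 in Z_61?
Since 61 is prime, by Fermat 55^(-1) ≡ 55^{59} ≡ 10 mod 61. Verify: 55 × 10 = 550 ≡ 1 mod 61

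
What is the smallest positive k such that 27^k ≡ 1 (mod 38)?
Powers of 27 mod 38: 27^1≡27, 27^2≡7, 27^3≡37, 27^4≡11, 27^5≡31, 27^6≡1. So the order of 27 is 6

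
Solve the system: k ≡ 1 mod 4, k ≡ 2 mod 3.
M = 4 × 3 = 12. M₁ = 3, y₁ ≡ 3 mod 4. M₂ = 4, y₂ ≡ 1 mod 3. k = 1×3×3 + 2×4×1 ≡ 5 mod 12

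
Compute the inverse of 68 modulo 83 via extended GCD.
Extended GCD: 68(11) + 83(-9) = 1. So 68^(-1) ≡ 11 mod 83. Verify: 68 × 11 = 748 ≡ 1 mod 83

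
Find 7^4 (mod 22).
7^{4} = 2401 ≡ 3 (mod 22)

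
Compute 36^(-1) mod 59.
Since 59 is prime, by Fermat 36^(-1) ≡ 36^{57} ≡ 41 mod 59. Verify: 36 × 41 = 1476 ≡ 1 mod 59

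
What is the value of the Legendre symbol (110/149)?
(110/149) = 110^{74} mod 149 = 1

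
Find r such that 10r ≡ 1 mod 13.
Since 13 is prime, by Fermat 10^(-1) ≡ 10^{11} ≡ 4 mod 13. Verify: 10 × 4 = 40 ≡ 1 mod 13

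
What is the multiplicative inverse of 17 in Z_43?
Since 43 is prime, by Fermat 17^(-1) ≡ 17^{41} ≡ 38 mod 43. Verify: 17 × 38 = 646 ≡ 1 mod 43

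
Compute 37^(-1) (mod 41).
Since 41 is prime, by Fermat 37^(-1) ≡ 37^{39} ≡ 10 (mod 41). Verify: 37 × 10 = 370 ≡ 1 (mod 41)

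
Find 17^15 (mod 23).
By repeated squaring (mod 23): 17^{1}≡17, 17^{2}≡13, 17^{4}≡8, 17^{8}≡18. Then 17^{15} = 17^{8+4+2+1} ≡ 18 × 8 × 13 × 17 ≡ 15 (mod 23)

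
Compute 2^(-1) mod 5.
Since 5 is prime, by Fermat 2^(-1) ≡ 2^{3} ≡ 3 mod 5. Verify: 2 × 3 = 6 ≡ 1 mod 5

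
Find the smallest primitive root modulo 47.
g = 5. Powers: [5, 25, 31, 14, 23, 21, 11, 8, 40, 12, ...] generates all 46 non-zero residues.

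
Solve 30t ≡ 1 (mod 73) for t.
Since 73 is prime, by Fermat 30^(-1) ≡ 30^{71} ≡ 56 (mod 73). Verify: 30 × 56 = 1680 ≡ 1 (mod 73)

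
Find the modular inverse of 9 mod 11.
Since 11 is prime, by Fermat 9^(-1) ≡ 9^{9} ≡ 5 (mod 11). Verify: 9 × 5 = 45 ≡ 1 (mod 11)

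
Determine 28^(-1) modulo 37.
Since 37 is prime, by Fermat 28^(-1) ≡ 28^{35} ≡ 4 (mod 37). Verify: 28 × 4 = 112 ≡ 1 (mod 37)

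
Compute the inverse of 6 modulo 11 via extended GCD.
Extended GCD: 6(2) + 11(-1) = 1. So 6^(-1) ≡ 2 (mod 11). Verify: 6 × 2 = 12 ≡ 1 (mod 11)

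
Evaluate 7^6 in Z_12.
By repeated squaring (mod 12): 7^{1}≡7, 7^{2}≡1, 7^{4}≡1. Then 7^{6} = 7^{4+2} ≡ 1 × 1 ≡ 1 (mod 12)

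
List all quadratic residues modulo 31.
Quadratic residues modulo 31: {1, 2, 4, 5, 7, 8, 9, 10, 14, 16, 18, 19, 20, 25, 28}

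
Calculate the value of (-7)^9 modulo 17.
By repeated squaring (mod 17): (-7)^{1}≡10, (-7)^{2}≡15, (-7)^{4}≡4, (-7)^{8}≡16. Then (-7)^{9} = (-7)^{8+1} ≡ 16 × 10 ≡ 7 (mod 17)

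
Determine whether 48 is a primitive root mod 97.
48^{48} ≡ 1 (mod 97) and 48 < 96, so ord_97(48) = 48 ≠ 96 and 48 is not a primitive root.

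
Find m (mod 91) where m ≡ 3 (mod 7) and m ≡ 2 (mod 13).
M = 7 × 13 = 91. M₁ = 13, y₁ ≡ 6 (mod 7). M₂ = 7, y₂ ≡ 2 (mod 13). m = 3×13×6 + 2×7×2 ≡ 80 (mod 91)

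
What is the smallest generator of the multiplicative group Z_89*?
g = 3. For each prime q|88: 3^{44}≡88, 3^{8}≡64, none ≡ 1, so ord_89(3) = 88 and 3 is a primitive root.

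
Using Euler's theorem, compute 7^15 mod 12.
By Euler: 7^{4} ≡ 1 mod 12 since gcd(7, 12) = 1. 15 = 3×4 + 3. So 7^{15} ≡ 7^{3} ≡ 7 mod 12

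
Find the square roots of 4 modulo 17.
The square roots of 4 mod 17 are 2 and 15. Verify: 2² = 4 ≡ 4 mod 17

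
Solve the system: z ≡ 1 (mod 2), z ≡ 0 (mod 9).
M = 2 × 9 = 18. M₁ = 9, y₁ ≡ 1 (mod 2). M₂ = 2, y₂ ≡ 5 (mod 9). z = 1×9×1 + 0×2×5 ≡ 9 (mod 18)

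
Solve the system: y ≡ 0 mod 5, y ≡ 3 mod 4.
M = 5 × 4 = 20. M₁ = 4, y₁ ≡ 4 mod 5. M₂ = 5, y₂ ≡ 1 mod 4. y = 0×4×4 + 3×5×1 ≡ 15 mod 20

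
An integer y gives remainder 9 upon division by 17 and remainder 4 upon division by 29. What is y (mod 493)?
M = 17 × 29 = 493. M₁ = 29, y₁ ≡ 10 (mod 17). M₂ = 17, y₂ ≡ 12 (mod 29). y = 9×29×10 + 4×17×12 ≡ 468 (mod 493)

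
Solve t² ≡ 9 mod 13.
The square roots of 9 mod 13 are 3 and 10. Verify: 3² = 9 ≡ 9 mod 13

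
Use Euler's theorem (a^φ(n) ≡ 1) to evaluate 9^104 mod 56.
By Euler: 9^{24} ≡ 1 (mod 56) since gcd(9, 56) = 1. 104 = 4×24 + 8. So 9^{104} ≡ 9^{8} ≡ 25 (mod 56)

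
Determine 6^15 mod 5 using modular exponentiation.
Using Fermat: 6^{4} ≡ 1 mod 5. 15 ≡ 3 mod 4. So 6^{15} ≡ 6^{3} ≡ 1 mod 5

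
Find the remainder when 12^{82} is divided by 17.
By Fermat: 12^{16} ≡ 1 mod 17. 82 = 5×16 + 2. So 12^{82} ≡ 12^{2} ≡ 8 mod 17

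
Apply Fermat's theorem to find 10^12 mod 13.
By Fermat's Little Theorem, 10^{12} ≡ 1 mod 13 since 13 is prime and gcd(10, 13) = 1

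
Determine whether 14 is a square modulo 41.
By Euler's criterion: 14^{20} ≡ 40 (mod 41). Since this equals -1 (≡ 40), 14 is not a QR.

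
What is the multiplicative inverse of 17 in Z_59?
Since 59 is prime, by Fermat 17^(-1) ≡ 17^{57} ≡ 7 mod 59. Verify: 17 × 7 = 119 ≡ 1 mod 59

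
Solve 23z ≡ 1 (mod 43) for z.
Since 43 is prime, by Fermat 23^(-1) ≡ 23^{41} ≡ 15 (mod 43). Verify: 23 × 15 = 345 ≡ 1 (mod 43)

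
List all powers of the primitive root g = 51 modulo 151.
51^1, 51^2, ..., 51^{150} mod 151: [51, 34, 73, 99, 66, 44, 130, 137, 41, 128, 35, 124, 133, 139, 143, 45, 30, 20, 114, 76, 101, 17, 112, 125, 33, 22, 65, 144, 96, 64, 93, 62, 142, 145, 147, 98, 15, 10, 57, 38, 126, 84, 56, 138, 92, 11, 108, 72, 48, 32, 122, 31, 71, 148, 149, 49, 83, 5, 104, 19, 63, 42, 28, 69, 46, 81, 54, 36, 24, 16, 61, 91, 111, 74, 150, 100, 117, 78, 52, 85, 107, 21, 14, 110, 23, 116, 27, 18, 12, 8, 106, 121, 131, 37, 75, 50, 134, 39, 26, 118, 129, 86, 7, 55, 87, 58, 89, 9, 6, 4, 53, 136, 141, 94, 113, 25, 67, 95, 13, 59, 140, 43, 79, 103, 119, 29, 120, 80, 3, 2, 102, 68, 146, 47, 132, 88, 109, 123, 82, 105, 70, 97, 115, 127, 135, 90, 60, 40, 77, 1]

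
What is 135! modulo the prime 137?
(136)! = (135)! × (136) ≡ -1 mod 137. So (135)! ≡ -1 × (136)^(-1) ≡ (-1)×(-1) = 1 mod 137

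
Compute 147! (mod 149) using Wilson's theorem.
(148)! = (147)! × (148) ≡ -1 (mod 149). So (147)! ≡ -1 × (148)^(-1) ≡ (-1)×(-1) = 1 (mod 149)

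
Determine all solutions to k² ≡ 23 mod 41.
The square roots of 23 mod 41 are 33 and 8. Verify: 33² = 1089 ≡ 23 mod 41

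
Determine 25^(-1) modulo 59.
Since 59 is prime, by Fermat 25^(-1) ≡ 25^{57} ≡ 26 (mod 59). Verify: 25 × 26 = 650 ≡ 1 (mod 59)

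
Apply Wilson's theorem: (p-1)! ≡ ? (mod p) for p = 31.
By Wilson's theorem, (30)! ≡ -1 ≡ 30 mod 31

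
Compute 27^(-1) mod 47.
Since 47 is prime, by Fermat 27^(-1) ≡ 27^{45} ≡ 7 mod 47. Verify: 27 × 7 = 189 ≡ 1 mod 47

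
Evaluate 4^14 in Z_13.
Using Fermat: 4^{12} ≡ 1 (mod 13). 14 ≡ 2 (mod 12). So 4^{14} ≡ 4^{2} ≡ 3 (mod 13)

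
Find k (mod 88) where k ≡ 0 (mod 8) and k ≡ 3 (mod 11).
M = 8 × 11 = 88. M₁ = 11, y₁ ≡ 3 (mod 8). M₂ = 8, y₂ ≡ 7 (mod 11). k = 0×11×3 + 3×8×7 ≡ 80 (mod 88)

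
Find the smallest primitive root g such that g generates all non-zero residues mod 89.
g = 3. For each prime q|88: 3^{44}≡88, 3^{8}≡64, none ≡ 1, so ord_89(3) = 88 and 3 is a primitive root.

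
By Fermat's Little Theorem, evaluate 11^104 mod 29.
By Fermat: 11^{28} ≡ 1 mod 29. 104 = 3×28 + 20. So 11^{104} ≡ 11^{20} ≡ 20 mod 29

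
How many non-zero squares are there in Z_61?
The squaring map on Z_61* is 2-to-1, so there are (60)/2 = 30 QRs.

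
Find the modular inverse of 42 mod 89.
Since 89 is prime, by Fermat 42^(-1) ≡ 42^{87} ≡ 53 (mod 89). Verify: 42 × 53 = 2226 ≡ 1 (mod 89)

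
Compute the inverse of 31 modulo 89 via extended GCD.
Extended GCD: 31(23) + 89(-8) = 1. So 31^(-1) ≡ 23 (mod 89). Verify: 31 × 23 = 713 ≡ 1 (mod 89)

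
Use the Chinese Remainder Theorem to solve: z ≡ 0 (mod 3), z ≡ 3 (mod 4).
M = 3 × 4 = 12. M₁ = 4, y₁ ≡ 1 (mod 3). M₂ = 3, y₂ ≡ 3 (mod 4). z = 0×4×1 + 3×3×3 ≡ 3 (mod 12)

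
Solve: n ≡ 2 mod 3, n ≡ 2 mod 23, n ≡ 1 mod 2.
M = 3 × 23 × 2 = 138. M₁ = 46, y₁ ≡ 1 mod 3. M₂ = 6, y₂ ≡ 4 mod 23. M₃ = 69, y₃ ≡ 1 mod 2. n = 2×46×1 + 2×6×4 + 1×69×1 ≡ 71 mod 138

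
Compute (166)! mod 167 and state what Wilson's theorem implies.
(166)! mod 167 = 166. Since this equals -1 (mod 167), Wilson confirms 167 is prime.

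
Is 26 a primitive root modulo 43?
ord_43(26) divides 42. For each prime q|42: 26^{21}≡42, 26^{14}≡6, 26^{6}≡35, none ≡ 1. So 26 has order 42 and is a primitive root mod 43.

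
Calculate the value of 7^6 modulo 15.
By repeated squaring mod 15: 7^{1}≡7, 7^{2}≡4, 7^{4}≡1. Then 7^{6} = 7^{4+2} ≡ 1 × 4 ≡ 4 mod 15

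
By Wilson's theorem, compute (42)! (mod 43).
By Wilson's theorem, (42)! ≡ -1 ≡ 42 (mod 43)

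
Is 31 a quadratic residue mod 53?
By Euler's criterion: 31^{26} ≡ 52 (mod 53). Since this equals -1 (≡ 52), 31 is not a QR.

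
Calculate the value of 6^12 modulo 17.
By repeated squaring (mod 17): 6^{1}≡6, 6^{2}≡2, 6^{4}≡4, 6^{8}≡16. Then 6^{12} = 6^{8+4} ≡ 16 × 4 ≡ 13 (mod 17)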